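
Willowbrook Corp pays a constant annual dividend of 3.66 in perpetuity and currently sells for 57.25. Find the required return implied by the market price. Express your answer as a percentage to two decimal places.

6.39%

P = C/r ⇒ r = C/P = 3.66/57.25 = 0.063930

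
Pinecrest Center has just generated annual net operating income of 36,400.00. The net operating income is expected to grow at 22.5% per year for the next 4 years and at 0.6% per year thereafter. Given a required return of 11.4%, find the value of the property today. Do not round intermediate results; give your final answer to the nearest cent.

D_1 = 44590.00000
D_2 = 54622.75000
D_3 = 66912.86875
D_4 = 81968.26422
Terminal value at year 4: TV = D_4×(1+g_2)/(r−g_2) = 82460.07380/0.108 = 763519.20189
P_0 = D_1/(1+r)^1 + D_2/(1+r)^2 + D_3/(1+r)^3 + D_4/(1+r)^4 + TV/(1+r)^4
    = 40026.92998 + 44015.25065 + 48400.97132 + 53223.68929 + 495768.80948 = 681435.65072

681435.65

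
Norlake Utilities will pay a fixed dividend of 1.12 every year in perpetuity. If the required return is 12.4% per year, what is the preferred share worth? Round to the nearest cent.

9.03

Level perpetuity: PV = C / r = 1.12 / 0.124 = 9.03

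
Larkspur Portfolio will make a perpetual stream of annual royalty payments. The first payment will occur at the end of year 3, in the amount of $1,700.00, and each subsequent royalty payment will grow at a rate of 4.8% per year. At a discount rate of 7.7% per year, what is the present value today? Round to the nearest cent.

$50538.17

Value at end of year 2: C₁ / (r − g) = $1,700.00 / (0.077 − 0.048) = $58,620.6897
Discount to today: PV = $58,620.6897 / (1 + 0.077)^2 = $58,620.6897 / 1.159929 = $50,538.17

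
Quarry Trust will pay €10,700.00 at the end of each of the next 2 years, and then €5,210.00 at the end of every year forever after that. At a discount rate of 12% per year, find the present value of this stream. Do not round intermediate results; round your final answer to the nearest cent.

€52695.05

PV of 2-year annuity: €10,700.00 × [1 − (1+0.12)^−2] / 0.12 = 18083.54592
Perpetuity value at year 2: €5,210.00 / 0.12 = 43416.66667
PV of perpetuity: 43416.66667 / (1+0.12)^2 = 34611.50085
Total PV = 18083.54592 + 34611.50085 = 52695.04677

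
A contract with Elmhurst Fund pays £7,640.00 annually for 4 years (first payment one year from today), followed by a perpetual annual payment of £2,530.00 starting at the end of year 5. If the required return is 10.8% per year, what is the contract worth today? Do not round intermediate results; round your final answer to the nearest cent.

£39347.36

PV of 4-year annuity: £7,640.00 × [1 − (1+0.108)^−4] / 0.108 = 23804.25588
Perpetuity value at year 4: £2,530.00 / 0.108 = 23425.92593
PV of perpetuity: 23425.92593 / (1+0.108)^4 = 15543.10297
Total PV = 23804.25588 + 15543.10297 = 39347.35885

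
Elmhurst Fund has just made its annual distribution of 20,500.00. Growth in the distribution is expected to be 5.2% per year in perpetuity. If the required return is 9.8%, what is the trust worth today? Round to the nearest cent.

D₁ = D₀ × (1 + g) = 20,500.00 × 1.052 = 21,566.0000
Growing perpetuity: P = D₁ / (r − g) = 21,566.0000 / (0.098 − 0.052) = 468,826.09

468826.09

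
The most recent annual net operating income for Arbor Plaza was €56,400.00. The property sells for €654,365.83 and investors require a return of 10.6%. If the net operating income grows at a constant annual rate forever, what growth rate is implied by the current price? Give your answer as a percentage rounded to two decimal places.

P = D₀(1+g)/(r−g) ⇒ P(r−g) = D₀(1+g) ⇒ g(P+D₀) = P·r − D₀
g = (P·r − D₀)/(P + D₀) = (€654,365.83×0.106 − €56,400.00) / (€654,365.83 + €56,400.00) = 0.018238

1.82%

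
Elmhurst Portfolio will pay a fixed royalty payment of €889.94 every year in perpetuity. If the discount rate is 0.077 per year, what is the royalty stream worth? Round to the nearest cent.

€11557.66

Level perpetuity: PV = C / r = €889.94 / 0.077 = €11,557.66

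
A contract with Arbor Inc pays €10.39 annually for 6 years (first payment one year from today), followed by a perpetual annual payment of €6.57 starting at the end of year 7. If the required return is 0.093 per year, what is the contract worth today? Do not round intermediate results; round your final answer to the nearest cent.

€87.63

PV of 6-year annuity: €10.39 × [1 − (1+0.093)^−6] / 0.093 = 46.19474
Perpetuity value at year 6: €6.57 / 0.093 = 70.64516
PV of perpetuity: 70.64516 / (1+0.093)^6 = 41.43444
Total PV = 46.19474 + 41.43444 = 87.62917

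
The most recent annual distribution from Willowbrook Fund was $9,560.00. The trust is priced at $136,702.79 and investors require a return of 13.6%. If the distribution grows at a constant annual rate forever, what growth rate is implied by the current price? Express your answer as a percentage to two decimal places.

6.17%

P = D₀(1+g)/(r−g) ⇒ P(r−g) = D₀(1+g) ⇒ g(P+D₀) = P·r − D₀
g = (P·r − D₀)/(P + D₀) = ($136,702.79×0.136 − $9,560.00) / ($136,702.79 + $9,560.00) = 0.061749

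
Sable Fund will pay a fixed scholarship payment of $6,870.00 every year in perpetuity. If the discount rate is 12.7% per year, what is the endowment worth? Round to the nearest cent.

$54094.49

Level perpetuity: PV = C / r = $6,870.00 / 0.127 = $54,094.49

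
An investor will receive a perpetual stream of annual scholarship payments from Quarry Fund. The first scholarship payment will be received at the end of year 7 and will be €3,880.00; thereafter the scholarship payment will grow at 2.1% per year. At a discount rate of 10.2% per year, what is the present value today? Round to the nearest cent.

Value at end of year 6: C₁ / (r − g) = €3,880.00 / (0.102 − 0.021) = €47,901.2346
Discount to today: PV = €47,901.2346 / (1 + 0.102)^6 = €47,901.2346 / 1.790975 = €26,745.90

€26745.90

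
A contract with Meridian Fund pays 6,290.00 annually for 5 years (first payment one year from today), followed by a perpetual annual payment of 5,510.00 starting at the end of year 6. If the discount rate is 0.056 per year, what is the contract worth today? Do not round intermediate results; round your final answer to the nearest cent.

PV of 5-year annuity: 6,290.00 × [1 − (1+0.056)^−5] / 0.056 = 26786.59249
Perpetuity value at year 5: 5,510.00 / 0.056 = 98392.85714
PV of perpetuity: 98392.85714 / (1+0.056)^5 = 74927.97247
Total PV = 26786.59249 + 74927.97247 = 101714.56496

101714.56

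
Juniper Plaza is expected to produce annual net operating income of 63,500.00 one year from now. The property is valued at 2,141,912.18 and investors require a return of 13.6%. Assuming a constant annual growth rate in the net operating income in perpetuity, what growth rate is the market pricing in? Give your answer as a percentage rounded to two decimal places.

10.64%

P = D₁/(r−g) ⇒ g = r − D₁/P = 0.136 − 63,500.00/2,141,912.18 = 0.106354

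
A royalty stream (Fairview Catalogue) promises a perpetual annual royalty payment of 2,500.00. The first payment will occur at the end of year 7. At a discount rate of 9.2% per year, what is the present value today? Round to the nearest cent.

16025.68

Value at end of year 6: C / r = 2,500.00 / 0.092 = 27,173.9130
Discount to today: PV = 27,173.9130 / (1 + 0.092)^6 = 27,173.9130 / 1.695649 = 16,025.68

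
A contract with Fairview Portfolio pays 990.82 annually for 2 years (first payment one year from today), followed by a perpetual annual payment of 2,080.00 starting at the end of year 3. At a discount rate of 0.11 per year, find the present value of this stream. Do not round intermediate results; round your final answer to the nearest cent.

PV of 2-year annuity: 990.82 × [1 − (1+0.11)^−2] / 0.11 = 1696.80237
Perpetuity value at year 2: 2,080.00 / 0.11 = 18909.09091
PV of perpetuity: 18909.09091 / (1+0.11)^2 = 15347.04237
Total PV = 1696.80237 + 15347.04237 = 17043.84474

17043.84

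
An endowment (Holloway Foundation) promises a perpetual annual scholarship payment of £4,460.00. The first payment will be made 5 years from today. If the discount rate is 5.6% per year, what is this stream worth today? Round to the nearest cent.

£64045.87

Value at end of year 4: C / r = £4,460.00 / 0.056 = £79,642.8571
Discount to today: PV = £79,642.8571 / (1 + 0.056)^4 = £79,642.8571 / 1.243528 = £64,045.87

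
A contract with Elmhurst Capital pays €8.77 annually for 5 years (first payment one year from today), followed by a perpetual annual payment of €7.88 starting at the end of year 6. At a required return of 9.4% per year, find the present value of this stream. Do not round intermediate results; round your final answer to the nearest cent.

€87.26

PV of 5-year annuity: €8.77 × [1 − (1+0.094)^−5] / 0.094 = 33.76112
Perpetuity value at year 5: €7.88 / 0.094 = 83.82979
PV of perpetuity: 83.82979 / (1+0.094)^5 = 53.49482
Total PV = 33.76112 + 53.49482 = 87.25594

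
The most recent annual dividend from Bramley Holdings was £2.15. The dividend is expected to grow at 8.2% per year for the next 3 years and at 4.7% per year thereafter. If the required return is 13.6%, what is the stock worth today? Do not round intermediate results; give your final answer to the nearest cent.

£27.71

D_1 = 2.32630
D_2 = 2.51706
D_3 = 2.72346
Terminal value at year 3: TV = D_3×(1+g_2)/(r−g_2) = 2.85146/0.089 = 32.03885
P_0 = D_1/(1+r)^1 + D_2/(1+r)^2 + D_3/(1+r)^3 + TV/(1+r)^3
    = 2.04780 + 1.95046 + 1.85774 + 21.85455 = 27.71055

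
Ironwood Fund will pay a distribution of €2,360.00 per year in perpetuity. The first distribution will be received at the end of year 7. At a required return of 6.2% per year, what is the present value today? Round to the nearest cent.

Value at end of year 6: C / r = €2,360.00 / 0.062 = €38,064.5161
Discount to today: PV = €38,064.5161 / (1 + 0.062)^6 = €38,064.5161 / 1.434654 = €26,532.20

€26532.20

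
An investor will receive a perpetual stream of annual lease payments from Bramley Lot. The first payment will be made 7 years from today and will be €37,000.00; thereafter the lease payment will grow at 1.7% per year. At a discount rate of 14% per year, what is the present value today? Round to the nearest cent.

€137046.36

Value at end of year 6: C₁ / (r − g) = €37,000.00 / (0.14 − 0.017) = €300,813.0081
Discount to today: PV = €300,813.0081 / (1 + 0.14)^6 = €300,813.0081 / 2.194973 = €137,046.36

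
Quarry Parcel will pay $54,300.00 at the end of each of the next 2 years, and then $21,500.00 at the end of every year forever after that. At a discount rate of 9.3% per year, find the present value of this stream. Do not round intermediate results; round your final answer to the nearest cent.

$288647.71

PV of 2-year annuity: $54,300.00 × [1 − (1+0.093)^−2] / 0.093 = 95132.46150
Perpetuity value at year 2: $21,500.00 / 0.093 = 231182.79570
PV of perpetuity: 231182.79570 / (1+0.093)^2 = 193515.24649
Total PV = 95132.46150 + 193515.24649 = 288647.70799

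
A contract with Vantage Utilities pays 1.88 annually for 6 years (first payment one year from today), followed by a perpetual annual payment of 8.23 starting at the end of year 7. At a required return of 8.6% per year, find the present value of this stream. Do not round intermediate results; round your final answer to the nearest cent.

PV of 6-year annuity: 1.88 × [1 − (1+0.086)^−6] / 0.086 = 8.53506
Perpetuity value at year 6: 8.23 / 0.086 = 95.69767
PV of perpetuity: 95.69767 / (1+0.086)^6 = 58.33409
Total PV = 8.53506 + 58.33409 = 66.86915

66.87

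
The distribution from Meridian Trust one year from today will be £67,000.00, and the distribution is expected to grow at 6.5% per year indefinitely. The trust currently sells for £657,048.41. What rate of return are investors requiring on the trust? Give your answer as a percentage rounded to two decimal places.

16.70%

P = D₁/(r − g) ⇒ r = D₁/P + g = £67,000.0000/£657,048.41 + 0.065 = 0.101971 + 0.065 = 0.166971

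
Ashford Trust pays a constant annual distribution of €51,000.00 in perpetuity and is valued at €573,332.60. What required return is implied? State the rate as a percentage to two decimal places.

P = C/r ⇒ r = C/P = €51,000.00/€573,332.60 = 0.088954

8.90%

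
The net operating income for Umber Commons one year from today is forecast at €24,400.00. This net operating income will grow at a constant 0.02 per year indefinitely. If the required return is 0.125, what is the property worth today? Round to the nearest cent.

Growing perpetuity: P = D₁ / (r − g) = €24,400.0000 / (0.125 − 0.02) = €232,380.95

€232380.95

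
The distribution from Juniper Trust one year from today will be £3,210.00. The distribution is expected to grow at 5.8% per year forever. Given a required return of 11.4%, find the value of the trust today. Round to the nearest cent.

Growing perpetuity: P = D₁ / (r − g) = £3,210.0000 / (0.114 − 0.058) = £57,321.43

£57321.43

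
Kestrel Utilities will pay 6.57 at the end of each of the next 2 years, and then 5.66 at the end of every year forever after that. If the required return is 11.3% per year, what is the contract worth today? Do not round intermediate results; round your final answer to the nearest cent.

51.64

PV of 2-year annuity: 6.57 × [1 − (1+0.113)^−2] / 0.113 = 11.20662
Perpetuity value at year 2: 5.66 / 0.113 = 50.08850
PV of perpetuity: 50.08850 / (1+0.113)^2 = 40.43409
Total PV = 11.20662 + 40.43409 = 51.64071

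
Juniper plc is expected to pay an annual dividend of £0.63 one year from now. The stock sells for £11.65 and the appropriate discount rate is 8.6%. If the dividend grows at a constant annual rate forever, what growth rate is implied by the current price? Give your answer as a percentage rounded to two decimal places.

P = D₁/(r−g) ⇒ g = r − D₁/P = 0.086 − £0.63/£11.65 = 0.031923

3.19%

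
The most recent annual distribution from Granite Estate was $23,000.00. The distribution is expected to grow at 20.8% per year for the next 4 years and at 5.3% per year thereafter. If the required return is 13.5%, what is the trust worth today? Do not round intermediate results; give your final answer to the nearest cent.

D_1 = 27784.00000
D_2 = 33563.07200
D_3 = 40544.19098
D_4 = 48977.38270
Terminal value at year 4: TV = D_4×(1+g_2)/(r−g_2) = 51573.18398/0.082 = 628941.26807
P_0 = D_1/(1+r)^1 + D_2/(1+r)^2 + D_3/(1+r)^3 + D_4/(1+r)^4 + TV/(1+r)^4
    = 24479.29515 + 26053.73440 + 27729.43714 + 29512.91636 + 378989.03570 = 486764.41876

$486764.42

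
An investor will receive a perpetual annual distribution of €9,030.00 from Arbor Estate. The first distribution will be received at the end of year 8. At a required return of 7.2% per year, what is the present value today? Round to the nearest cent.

€77088.88

Value at end of year 7: C / r = €9,030.00 / 0.072 = €125,416.6667
Discount to today: PV = €125,416.6667 / (1 + 0.072)^7 = €125,416.6667 / 1.626910 = €77,088.88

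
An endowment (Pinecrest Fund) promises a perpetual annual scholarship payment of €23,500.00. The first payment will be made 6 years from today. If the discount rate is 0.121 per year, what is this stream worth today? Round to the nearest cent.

€109712.07

Value at end of year 5: C / r = €23,500.00 / 0.121 = €194,214.8760
Discount to today: PV = €194,214.8760 / (1 + 0.121)^5 = €194,214.8760 / 1.770223 = €109,712.07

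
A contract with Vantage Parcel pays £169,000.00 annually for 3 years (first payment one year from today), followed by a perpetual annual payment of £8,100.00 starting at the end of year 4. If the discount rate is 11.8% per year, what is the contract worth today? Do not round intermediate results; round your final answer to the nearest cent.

£456430.77

PV of 3-year annuity: £169,000.00 × [1 − (1+0.118)^−3] / 0.118 = 407308.59692
Perpetuity value at year 3: £8,100.00 / 0.118 = 68644.06780
PV of perpetuity: 68644.06780 / (1+0.118)^3 = 49122.17646
Total PV = 407308.59692 + 49122.17646 = 456430.77339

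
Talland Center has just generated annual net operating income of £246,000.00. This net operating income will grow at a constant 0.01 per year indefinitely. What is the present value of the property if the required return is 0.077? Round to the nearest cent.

£3708358.21

D₁ = D₀ × (1 + g) = £246,000.00 × 1.01 = £248,460.0000
Growing perpetuity: P = D₁ / (r − g) = £248,460.0000 / (0.077 − 0.01) = £3,708,358.21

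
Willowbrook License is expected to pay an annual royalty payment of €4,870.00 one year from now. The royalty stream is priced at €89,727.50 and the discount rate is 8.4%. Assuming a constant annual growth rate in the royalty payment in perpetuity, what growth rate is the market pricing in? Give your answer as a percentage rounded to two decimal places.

2.97%

P = D₁/(r−g) ⇒ g = r − D₁/P = 0.084 − €4,870.00/€89,727.50 = 0.029725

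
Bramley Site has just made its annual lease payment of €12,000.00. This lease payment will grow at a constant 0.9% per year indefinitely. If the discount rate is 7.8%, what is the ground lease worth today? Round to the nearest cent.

D₁ = D₀ × (1 + g) = €12,000.00 × 1.009 = €12,108.0000
Growing perpetuity: P = D₁ / (r − g) = €12,108.0000 / (0.078 − 0.009) = €175,478.26

€175478.26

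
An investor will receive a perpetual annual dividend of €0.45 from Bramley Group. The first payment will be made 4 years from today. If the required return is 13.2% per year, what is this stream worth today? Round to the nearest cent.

€2.35

Value at end of year 3: C / r = €0.45 / 0.132 = €3.4091
Discount to today: PV = €3.4091 / (1 + 0.132)^3 = €3.4091 / 1.450572 = €2.35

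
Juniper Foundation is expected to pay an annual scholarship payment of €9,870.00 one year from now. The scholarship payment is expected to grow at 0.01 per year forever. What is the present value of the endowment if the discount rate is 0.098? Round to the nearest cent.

€112159.09

Growing perpetuity: P = D₁ / (r − g) = €9,870.0000 / (0.098 − 0.01) = €112,159.09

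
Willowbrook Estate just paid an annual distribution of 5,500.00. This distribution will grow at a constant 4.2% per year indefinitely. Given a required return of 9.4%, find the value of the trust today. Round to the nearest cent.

D₁ = D₀ × (1 + g) = 5,500.00 × 1.042 = 5,731.0000
Growing perpetuity: P = D₁ / (r − g) = 5,731.0000 / (0.094 − 0.042) = 110,211.54

110211.54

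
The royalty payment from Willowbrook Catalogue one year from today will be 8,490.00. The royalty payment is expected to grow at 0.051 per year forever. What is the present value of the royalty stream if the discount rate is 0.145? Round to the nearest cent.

90319.15

Growing perpetuity: P = D₁ / (r − g) = 8,490.0000 / (0.145 − 0.051) = 90,319.15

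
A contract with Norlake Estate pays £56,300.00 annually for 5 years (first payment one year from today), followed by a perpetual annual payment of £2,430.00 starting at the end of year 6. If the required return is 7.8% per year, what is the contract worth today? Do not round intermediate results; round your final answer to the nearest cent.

£247379.70

PV of 5-year annuity: £56,300.00 × [1 − (1+0.078)^−5] / 0.078 = 225979.49908
Perpetuity value at year 5: £2,430.00 / 0.078 = 31153.84615
PV of perpetuity: 31153.84615 / (1+0.078)^5 = 21400.20170
Total PV = 225979.49908 + 21400.20170 = 247379.70078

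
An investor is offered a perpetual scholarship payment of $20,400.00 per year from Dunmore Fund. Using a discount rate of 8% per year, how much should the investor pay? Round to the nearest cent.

Level perpetuity: PV = C / r = $20,400.00 / 0.08 = $255,000.00

$255000.00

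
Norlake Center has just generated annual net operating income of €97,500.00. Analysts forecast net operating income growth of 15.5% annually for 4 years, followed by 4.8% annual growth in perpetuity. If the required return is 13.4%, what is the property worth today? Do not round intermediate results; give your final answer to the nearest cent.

D_1 = 112612.50000
D_2 = 130067.43750
D_3 = 150227.89031
D_4 = 173513.21331
Terminal value at year 4: TV = D_4×(1+g_2)/(r−g_2) = 181841.84755/0.086 = 2114440.08779
P_0 = D_1/(1+r)^1 + D_2/(1+r)^2 + D_3/(1+r)^3 + D_4/(1+r)^4 + TV/(1+r)^4
    = 99305.55556 + 101144.54733 + 103017.59450 + 104925.32773 + 1278624.92396 = 1687017.94906

€1687017.95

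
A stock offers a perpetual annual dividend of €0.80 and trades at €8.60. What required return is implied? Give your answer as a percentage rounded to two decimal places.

P = C/r ⇒ r = C/P = €0.80/€8.60 = 0.093023

9.30%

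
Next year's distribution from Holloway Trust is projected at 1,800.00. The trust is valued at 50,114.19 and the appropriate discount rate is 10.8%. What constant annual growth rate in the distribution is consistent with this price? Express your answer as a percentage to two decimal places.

7.21%

P = D₁/(r−g) ⇒ g = r − D₁/P = 0.108 − 1,800.00/50,114.19 = 0.072082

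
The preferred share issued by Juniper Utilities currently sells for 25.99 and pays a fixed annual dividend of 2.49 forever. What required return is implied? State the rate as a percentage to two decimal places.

9.58%

P = C/r ⇒ r = C/P = 2.49/25.99 = 0.095806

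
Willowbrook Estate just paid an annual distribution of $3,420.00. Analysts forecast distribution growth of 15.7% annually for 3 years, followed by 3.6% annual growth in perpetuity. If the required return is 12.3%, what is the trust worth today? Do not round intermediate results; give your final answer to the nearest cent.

D_1 = 3956.94000
D_2 = 4578.17958
D_3 = 5296.95377
Terminal value at year 3: TV = D_3×(1+g_2)/(r−g_2) = 5487.64411/0.087 = 63076.36908
P_0 = D_1/(1+r)^1 + D_2/(1+r)^2 + D_3/(1+r)^3 + TV/(1+r)^3
    = 3523.54408 + 3630.22306 + 3740.13186 + 44537.66219 = 55431.56120

$55431.56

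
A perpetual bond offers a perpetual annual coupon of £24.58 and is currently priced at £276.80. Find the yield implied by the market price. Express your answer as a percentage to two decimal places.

8.88%

P = C/r ⇒ r = C/P = £24.58/£276.80 = 0.088801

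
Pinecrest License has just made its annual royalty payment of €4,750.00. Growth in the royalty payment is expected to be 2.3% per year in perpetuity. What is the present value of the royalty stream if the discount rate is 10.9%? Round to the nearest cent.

€56502.91

D₁ = D₀ × (1 + g) = €4,750.00 × 1.023 = €4,859.2500
Growing perpetuity: P = D₁ / (r − g) = €4,859.2500 / (0.109 − 0.023) = €56,502.91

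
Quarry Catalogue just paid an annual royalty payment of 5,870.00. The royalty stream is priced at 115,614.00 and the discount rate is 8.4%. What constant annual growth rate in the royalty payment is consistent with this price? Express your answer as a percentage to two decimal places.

3.16%

P = D₀(1+g)/(r−g) ⇒ P(r−g) = D₀(1+g) ⇒ g(P+D₀) = P·r − D₀
g = (P·r − D₀)/(P + D₀) = (115,614.00×0.084 − 5,870.00) / (115,614.00 + 5,870.00) = 0.031622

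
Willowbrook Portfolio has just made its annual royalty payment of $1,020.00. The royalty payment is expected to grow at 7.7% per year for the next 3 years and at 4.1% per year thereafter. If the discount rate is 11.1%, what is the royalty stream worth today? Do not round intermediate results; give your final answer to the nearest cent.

D_1 = 1098.54000
D_2 = 1183.12758
D_3 = 1274.22840
Terminal value at year 3: TV = D_3×(1+g_2)/(r−g_2) = 1326.47177/0.07 = 18949.59669
P_0 = D_1/(1+r)^1 + D_2/(1+r)^2 + D_3/(1+r)^3 + TV/(1+r)^3
    = 988.78488 + 958.52504 + 929.19124 + 13818.40109 = 16694.90224

$16694.90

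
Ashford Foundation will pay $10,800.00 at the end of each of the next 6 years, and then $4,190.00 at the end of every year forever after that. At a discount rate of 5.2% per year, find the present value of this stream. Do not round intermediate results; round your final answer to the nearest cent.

$113913.72

PV of 6-year annuity: $10,800.00 × [1 − (1+0.052)^−6] / 0.052 = 54468.59795
Perpetuity value at year 6: $4,190.00 / 0.052 = 80576.92308
PV of perpetuity: 80576.92308 / (1+0.052)^6 = 59445.12443
Total PV = 54468.59795 + 59445.12443 = 113913.72238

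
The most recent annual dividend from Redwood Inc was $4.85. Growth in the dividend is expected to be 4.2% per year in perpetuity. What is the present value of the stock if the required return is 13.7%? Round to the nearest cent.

D₁ = D₀ × (1 + g) = $4.85 × 1.042 = $5.0537
Growing perpetuity: P = D₁ / (r − g) = $5.0537 / (0.137 − 0.042) = $53.20

$53.20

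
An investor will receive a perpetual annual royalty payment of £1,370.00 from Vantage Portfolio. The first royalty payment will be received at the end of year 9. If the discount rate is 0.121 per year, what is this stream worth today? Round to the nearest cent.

£4540.36

Value at end of year 8: C / r = £1,370.00 / 0.121 = £11,322.3140
Discount to today: PV = £11,322.3140 / (1 + 0.121)^8 = £11,322.3140 / 2.493704 = £4,540.36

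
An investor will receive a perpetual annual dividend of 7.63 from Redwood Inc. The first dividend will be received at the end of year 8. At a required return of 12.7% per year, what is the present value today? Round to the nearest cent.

Value at end of year 7: C / r = 7.63 / 0.127 = 60.0787
Discount to today: PV = 60.0787 / (1 + 0.127)^7 = 60.0787 / 2.309231 = 26.02

26.02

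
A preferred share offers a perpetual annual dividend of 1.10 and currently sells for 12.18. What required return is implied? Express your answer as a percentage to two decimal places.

9.03%

P = C/r ⇒ r = C/P = 1.10/12.18 = 0.090312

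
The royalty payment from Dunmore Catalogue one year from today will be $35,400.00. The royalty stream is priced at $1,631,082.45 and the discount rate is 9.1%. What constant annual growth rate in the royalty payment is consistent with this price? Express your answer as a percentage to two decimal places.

6.93%

P = D₁/(r−g) ⇒ g = r − D₁/P = 0.091 − $35,400.00/$1,631,082.45 = 0.069297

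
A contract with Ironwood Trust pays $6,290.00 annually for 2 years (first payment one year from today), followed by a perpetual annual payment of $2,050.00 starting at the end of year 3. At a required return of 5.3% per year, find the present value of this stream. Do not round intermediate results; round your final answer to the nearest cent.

$46529.76

PV of 2-year annuity: $6,290.00 × [1 − (1+0.053)^−2] / 0.053 = 11646.16268
Perpetuity value at year 2: $2,050.00 / 0.053 = 38679.24528
PV of perpetuity: 38679.24528 / (1+0.053)^2 = 34883.59608
Total PV = 11646.16268 + 34883.59608 = 46529.75876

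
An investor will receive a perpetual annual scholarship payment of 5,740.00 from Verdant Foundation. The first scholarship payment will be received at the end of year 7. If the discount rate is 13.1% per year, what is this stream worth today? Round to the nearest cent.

Value at end of year 6: C / r = 5,740.00 / 0.131 = 43,816.7939
Discount to today: PV = 43,816.7939 / (1 + 0.131)^6 = 43,816.7939 / 2.093031 = 20,934.61

20934.61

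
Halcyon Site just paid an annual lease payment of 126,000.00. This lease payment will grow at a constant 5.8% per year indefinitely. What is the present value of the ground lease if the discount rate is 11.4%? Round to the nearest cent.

D₁ = D₀ × (1 + g) = 126,000.00 × 1.058 = 133,308.0000
Growing perpetuity: P = D₁ / (r − g) = 133,308.0000 / (0.114 − 0.058) = 2,380,500.00

2380500.00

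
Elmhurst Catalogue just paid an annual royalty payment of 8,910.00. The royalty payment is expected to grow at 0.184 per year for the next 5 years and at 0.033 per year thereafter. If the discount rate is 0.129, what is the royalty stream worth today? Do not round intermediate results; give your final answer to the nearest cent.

173116.88

D_1 = 10549.44000
D_2 = 12490.53696
D_3 = 14788.79576
D_4 = 17509.93418
D_5 = 20731.76207
Terminal value at year 5: TV = D_5×(1+g_2)/(r−g_2) = 21415.91022/0.096 = 223082.39811
P_0 = D_1/(1+r)^1 + D_2/(1+r)^2 + D_3/(1+r)^3 + D_4/(1+r)^4 + D_5/(1+r)^5 + TV/(1+r)^5
    = 9344.05669 + 9799.25874 + 10276.63627 + 10777.26957 + 11302.29156 + 121617.36646 = 173116.87928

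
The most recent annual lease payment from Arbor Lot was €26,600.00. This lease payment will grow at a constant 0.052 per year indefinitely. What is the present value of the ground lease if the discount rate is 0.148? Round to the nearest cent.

€291491.67

D₁ = D₀ × (1 + g) = €26,600.00 × 1.052 = €27,983.2000
Growing perpetuity: P = D₁ / (r − g) = €27,983.2000 / (0.148 − 0.052) = €291,491.67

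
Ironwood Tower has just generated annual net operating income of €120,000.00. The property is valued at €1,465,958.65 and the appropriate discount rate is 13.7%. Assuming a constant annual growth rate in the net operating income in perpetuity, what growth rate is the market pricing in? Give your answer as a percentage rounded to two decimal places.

P = D₀(1+g)/(r−g) ⇒ P(r−g) = D₀(1+g) ⇒ g(P+D₀) = P·r − D₀
g = (P·r − D₀)/(P + D₀) = (€1,465,958.65×0.137 − €120,000.00) / (€1,465,958.65 + €120,000.00) = 0.050970

5.10%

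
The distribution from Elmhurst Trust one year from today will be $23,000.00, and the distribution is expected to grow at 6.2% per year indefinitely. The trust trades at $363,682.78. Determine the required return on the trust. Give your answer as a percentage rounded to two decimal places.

P = D₁/(r − g) ⇒ r = D₁/P + g = $23,000.0000/$363,682.78 + 0.062 = 0.063242 + 0.062 = 0.125242

12.52%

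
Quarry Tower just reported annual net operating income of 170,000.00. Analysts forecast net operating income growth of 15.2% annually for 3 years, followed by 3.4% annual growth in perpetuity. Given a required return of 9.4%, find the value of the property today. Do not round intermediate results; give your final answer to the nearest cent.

D_1 = 195840.00000
D_2 = 225607.68000
D_3 = 259900.04736
Terminal value at year 3: TV = D_3×(1+g_2)/(r−g_2) = 268736.64897/0.06 = 4478944.14950
P_0 = D_1/(1+r)^1 + D_2/(1+r)^2 + D_3/(1+r)^3 + TV/(1+r)^3
    = 179012.79707 + 188503.42069 + 198497.20350 + 3420768.47367 = 3986781.89493

3986781.89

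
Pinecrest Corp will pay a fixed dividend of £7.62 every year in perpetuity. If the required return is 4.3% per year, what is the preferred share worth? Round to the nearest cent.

Level perpetuity: PV = C / r = £7.62 / 0.043 = £177.21

£177.21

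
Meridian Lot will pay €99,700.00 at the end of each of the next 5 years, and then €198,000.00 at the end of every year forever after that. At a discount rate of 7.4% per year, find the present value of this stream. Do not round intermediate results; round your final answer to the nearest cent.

€2276906.45

PV of 5-year annuity: €99,700.00 × [1 − (1+0.074)^−5] / 0.074 = 404448.54267
Perpetuity value at year 5: €198,000.00 / 0.074 = 2675675.67568
PV of perpetuity: 2675675.67568 / (1+0.074)^5 = 1872457.90789
Total PV = 404448.54267 + 1872457.90789 = 2276906.45056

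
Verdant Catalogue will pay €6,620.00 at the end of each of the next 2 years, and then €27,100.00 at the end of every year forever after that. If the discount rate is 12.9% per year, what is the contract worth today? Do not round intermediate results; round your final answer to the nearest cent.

PV of 2-year annuity: €6,620.00 × [1 − (1+0.129)^−2] / 0.129 = 11057.21533
Perpetuity value at year 2: €27,100.00 / 0.129 = 210077.51938
PV of perpetuity: 210077.51938 / (1+0.129)^2 = 164813.08806
Total PV = 11057.21533 + 164813.08806 = 175870.30339

€175870.30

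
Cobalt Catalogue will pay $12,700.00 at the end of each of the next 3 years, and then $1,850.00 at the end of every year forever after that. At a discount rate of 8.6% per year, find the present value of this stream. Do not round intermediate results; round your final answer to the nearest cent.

$49173.15

PV of 3-year annuity: $12,700.00 × [1 − (1+0.086)^−3] / 0.086 = 32378.00618
Perpetuity value at year 3: $1,850.00 / 0.086 = 21511.62791
PV of perpetuity: 21511.62791 / (1+0.086)^3 = 16795.14669
Total PV = 32378.00618 + 16795.14669 = 49173.15287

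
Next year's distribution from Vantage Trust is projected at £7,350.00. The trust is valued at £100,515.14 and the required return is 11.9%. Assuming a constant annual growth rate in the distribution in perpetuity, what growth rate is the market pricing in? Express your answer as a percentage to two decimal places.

P = D₁/(r−g) ⇒ g = r − D₁/P = 0.119 − £7,350.00/£100,515.14 = 0.045877

4.59%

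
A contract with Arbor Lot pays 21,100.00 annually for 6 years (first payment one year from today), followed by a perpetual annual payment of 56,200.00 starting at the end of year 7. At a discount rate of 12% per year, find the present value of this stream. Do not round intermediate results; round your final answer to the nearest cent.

PV of 6-year annuity: 21,100.00 × [1 − (1+0.12)^−6] / 0.12 = 86750.69453
Perpetuity value at year 6: 56,200.00 / 0.12 = 468333.33333
PV of perpetuity: 468333.33333 / (1+0.12)^6 = 237272.24175
Total PV = 86750.69453 + 237272.24175 = 324022.93628

324022.94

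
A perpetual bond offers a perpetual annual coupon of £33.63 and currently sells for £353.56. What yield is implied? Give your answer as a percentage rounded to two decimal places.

9.51%

P = C/r ⇒ r = C/P = £33.63/£353.56 = 0.095118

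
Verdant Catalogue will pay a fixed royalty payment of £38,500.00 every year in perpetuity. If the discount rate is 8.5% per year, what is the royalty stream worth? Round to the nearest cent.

£452941.18

Level perpetuity: PV = C / r = £38,500.00 / 0.085 = £452,941.18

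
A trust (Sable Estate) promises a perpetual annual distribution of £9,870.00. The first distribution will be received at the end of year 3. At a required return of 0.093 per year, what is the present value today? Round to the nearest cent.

£88837.00

Value at end of year 2: C / r = £9,870.00 / 0.093 = £106,129.0323
Discount to today: PV = £106,129.0323 / (1 + 0.093)^2 = £106,129.0323 / 1.194649 = £88,837.00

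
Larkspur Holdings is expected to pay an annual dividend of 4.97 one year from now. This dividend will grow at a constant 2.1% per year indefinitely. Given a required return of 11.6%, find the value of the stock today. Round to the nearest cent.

Growing perpetuity: P = D₁ / (r − g) = 4.9700 / (0.116 − 0.021) = 52.32

52.32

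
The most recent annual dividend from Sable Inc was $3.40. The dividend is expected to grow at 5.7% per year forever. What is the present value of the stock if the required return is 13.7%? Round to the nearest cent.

D₁ = D₀ × (1 + g) = $3.40 × 1.057 = $3.5938
Growing perpetuity: P = D₁ / (r − g) = $3.5938 / (0.137 − 0.057) = $44.92

$44.92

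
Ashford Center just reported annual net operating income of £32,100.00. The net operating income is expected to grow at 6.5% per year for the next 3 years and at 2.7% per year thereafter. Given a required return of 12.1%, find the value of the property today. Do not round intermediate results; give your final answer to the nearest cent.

£387726.99

D_1 = 34186.50000
D_2 = 36408.62250
D_3 = 38775.18296
Terminal value at year 3: TV = D_3×(1+g_2)/(r−g_2) = 39822.11290/0.094 = 423639.49896
P_0 = D_1/(1+r)^1 + D_2/(1+r)^2 + D_3/(1+r)^3 + TV/(1+r)^3
    = 30496.43176 + 28972.97040 + 27525.61417 + 300731.97604 = 387726.99236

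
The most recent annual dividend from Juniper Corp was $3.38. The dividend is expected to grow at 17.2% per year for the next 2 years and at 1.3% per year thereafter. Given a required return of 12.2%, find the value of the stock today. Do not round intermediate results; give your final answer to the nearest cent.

$41.49

D_1 = 3.96136
D_2 = 4.64271
Terminal value at year 2: TV = D_2×(1+g_2)/(r−g_2) = 4.70307/0.109 = 43.14742
P_0 = D_1/(1+r)^1 + D_2/(1+r)^2 + TV/(1+r)^2
    = 3.53062 + 3.68796 + 34.27434 = 41.49293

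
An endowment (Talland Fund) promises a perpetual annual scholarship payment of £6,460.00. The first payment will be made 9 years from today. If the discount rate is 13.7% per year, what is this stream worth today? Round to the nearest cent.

£16882.17

Value at end of year 8: C / r = £6,460.00 / 0.137 = £47,153.2847
Discount to today: PV = £47,153.2847 / (1 + 0.137)^8 = £47,153.2847 / 2.793082 = £16,882.17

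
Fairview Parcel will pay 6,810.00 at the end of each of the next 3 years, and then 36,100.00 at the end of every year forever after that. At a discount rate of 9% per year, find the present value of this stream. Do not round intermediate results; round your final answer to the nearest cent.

326969.49

PV of 3-year annuity: 6,810.00 × [1 − (1+0.09)^−3] / 0.09 = 17238.11668
Perpetuity value at year 3: 36,100.00 / 0.09 = 401111.11111
PV of perpetuity: 401111.11111 / (1+0.09)^3 = 309731.37367
Total PV = 17238.11668 + 309731.37367 = 326969.49034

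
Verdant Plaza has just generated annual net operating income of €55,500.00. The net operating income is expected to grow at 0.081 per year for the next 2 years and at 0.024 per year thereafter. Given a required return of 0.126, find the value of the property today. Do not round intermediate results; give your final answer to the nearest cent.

€617966.40

D_1 = 59995.50000
D_2 = 64855.13550
Terminal value at year 2: TV = D_2×(1+g_2)/(r−g_2) = 66411.65875/0.102 = 651094.69365
P_0 = D_1/(1+r)^1 + D_2/(1+r)^2 + TV/(1+r)^2
    = 53281.97158 + 51152.58551 + 513531.83880 = 617966.39588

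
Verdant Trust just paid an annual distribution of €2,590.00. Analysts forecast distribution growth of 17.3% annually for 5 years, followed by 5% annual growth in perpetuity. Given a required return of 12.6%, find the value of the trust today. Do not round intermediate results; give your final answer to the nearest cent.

€58565.66

D_1 = 3038.07000
D_2 = 3563.65611
D_3 = 4180.16862
D_4 = 4903.33779
D_5 = 5751.61523
Terminal value at year 5: TV = D_5×(1+g_2)/(r−g_2) = 6039.19599/0.076 = 79463.10508
P_0 = D_1/(1+r)^1 + D_2/(1+r)^2 + D_3/(1+r)^3 + D_4/(1+r)^4 + D_5/(1+r)^5 + TV/(1+r)^5
    = 2698.10835 + 2810.72921 + 2928.05095 + 3050.26977 + 3177.59009 + 43900.91569 = 58565.66405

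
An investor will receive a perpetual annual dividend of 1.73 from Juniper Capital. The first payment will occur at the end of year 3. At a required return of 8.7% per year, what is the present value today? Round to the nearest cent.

Value at end of year 2: C / r = 1.73 / 0.087 = 19.8851
Discount to today: PV = 19.8851 / (1 + 0.087)^2 = 19.8851 / 1.181569 = 16.83

16.83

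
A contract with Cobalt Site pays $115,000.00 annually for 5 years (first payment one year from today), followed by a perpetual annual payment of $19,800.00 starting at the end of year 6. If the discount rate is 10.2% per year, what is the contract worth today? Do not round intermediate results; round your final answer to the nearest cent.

$553164.22

PV of 5-year annuity: $115,000.00 × [1 − (1+0.102)^−5] / 0.102 = 433722.22592
Perpetuity value at year 5: $19,800.00 / 0.102 = 194117.64706
PV of perpetuity: 194117.64706 / (1+0.102)^5 = 119441.99425
Total PV = 433722.22592 + 119441.99425 = 553164.22017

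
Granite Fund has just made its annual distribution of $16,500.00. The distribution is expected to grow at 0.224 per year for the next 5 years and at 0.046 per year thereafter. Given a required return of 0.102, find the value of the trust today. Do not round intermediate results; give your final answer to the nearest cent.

D_1 = 20196.00000
D_2 = 24719.90400
D_3 = 30257.16250
D_4 = 37034.76690
D_5 = 45330.55468
Terminal value at year 5: TV = D_5×(1+g_2)/(r−g_2) = 47415.76019/0.056 = 846710.00348
P_0 = D_1/(1+r)^1 + D_2/(1+r)^2 + D_3/(1+r)^3 + D_4/(1+r)^4 + D_5/(1+r)^5 + TV/(1+r)^5
    = 18326.67877 + 20355.58513 + 22609.10725 + 25112.11187 + 27892.21863 + 520986.79794 = 635282.49959

$635282.50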